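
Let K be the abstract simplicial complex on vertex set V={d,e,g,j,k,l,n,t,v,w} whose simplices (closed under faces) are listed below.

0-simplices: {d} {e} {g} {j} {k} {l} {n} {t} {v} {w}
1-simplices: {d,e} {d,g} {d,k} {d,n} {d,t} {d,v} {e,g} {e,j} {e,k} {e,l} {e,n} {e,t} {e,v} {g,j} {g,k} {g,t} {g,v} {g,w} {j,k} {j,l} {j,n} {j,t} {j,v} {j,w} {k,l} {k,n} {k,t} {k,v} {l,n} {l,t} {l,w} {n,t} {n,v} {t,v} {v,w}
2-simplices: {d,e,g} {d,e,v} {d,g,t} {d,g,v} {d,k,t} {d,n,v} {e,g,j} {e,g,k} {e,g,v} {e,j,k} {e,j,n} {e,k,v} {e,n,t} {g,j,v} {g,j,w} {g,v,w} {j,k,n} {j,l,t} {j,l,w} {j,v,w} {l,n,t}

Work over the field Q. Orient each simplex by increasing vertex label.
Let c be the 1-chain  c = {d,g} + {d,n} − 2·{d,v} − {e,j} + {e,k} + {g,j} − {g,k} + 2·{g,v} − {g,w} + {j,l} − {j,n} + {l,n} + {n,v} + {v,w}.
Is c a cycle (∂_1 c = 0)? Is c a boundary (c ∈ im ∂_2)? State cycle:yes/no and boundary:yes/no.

n_0=10 n_1=35 n_2=21  [Q]
∂1: piv[de,dg,dk,dn,dt,dv,ej,el,gw] rk=9  ker:eg,ek,en,et,ev,gj,gk,gt,gv,jk,jl,jn,jt,jv,jw,kl,kn,kt,kv,ln,lt,lw,nt,nv,tv,vw
∂2: piv[deg,dev,dgt,dgv,dkt,dnv,egj,egk,ejk,ejn,ekv,ent,gjv,gjw,gvw,jkn,jlt,jlw,lnt] rk=19  ker:egv,jvw
∂1c = 0
c vs im∂2: residual ≠ 0 ⇒ not boundary

cycle:yes boundary:no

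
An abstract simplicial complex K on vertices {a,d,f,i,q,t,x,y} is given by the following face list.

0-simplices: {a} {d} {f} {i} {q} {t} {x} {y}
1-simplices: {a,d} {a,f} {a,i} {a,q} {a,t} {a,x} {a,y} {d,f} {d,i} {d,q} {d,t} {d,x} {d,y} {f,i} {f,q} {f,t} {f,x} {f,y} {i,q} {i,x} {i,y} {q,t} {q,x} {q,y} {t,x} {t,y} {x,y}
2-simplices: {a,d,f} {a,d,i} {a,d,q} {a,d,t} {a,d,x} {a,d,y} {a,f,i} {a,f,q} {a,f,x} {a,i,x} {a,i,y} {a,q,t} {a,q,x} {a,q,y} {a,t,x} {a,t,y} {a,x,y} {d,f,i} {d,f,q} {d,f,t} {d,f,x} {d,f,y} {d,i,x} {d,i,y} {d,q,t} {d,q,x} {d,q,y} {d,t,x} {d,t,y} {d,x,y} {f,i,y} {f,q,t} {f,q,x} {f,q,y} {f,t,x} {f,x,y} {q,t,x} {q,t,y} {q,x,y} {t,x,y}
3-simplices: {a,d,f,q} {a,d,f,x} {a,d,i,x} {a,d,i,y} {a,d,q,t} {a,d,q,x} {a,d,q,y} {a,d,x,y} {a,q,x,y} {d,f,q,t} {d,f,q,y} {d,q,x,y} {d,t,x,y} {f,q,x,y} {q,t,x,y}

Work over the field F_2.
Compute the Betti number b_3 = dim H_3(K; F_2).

n_0=8 n_1=27 n_2=40 n_3=15  [Z2]
∂1: piv[ad,af,ai,aq,at,ax,ay] rk=7  ker:df,di,dq,dt,dx,dy,fi,fq,ft,fx,fy,iq,ix,iy,qt,qx,qy,tx,ty,xy
∂2: piv[adf,adi,adq,adt,adx,ady,afi,afq,afx,aix,aiy,aqt,aqx,aqy,atx,aty,axy,dft,dfy] rk=19  ker:dfi,dfq,dfx,dix,diy,dqt,dqx,dqy,dtx,dty,dxy,fiy,fqt,fqx,fqy,ftx,fxy,qtx,qty,qxy,txy
∂3: piv[adfq,adfx,adix,adiy,adqt,adqx,adqy,adxy,aqxy,dfqt,dfqy,dtxy,fqxy,qtxy] rk=14  ker:dqxy
b_3=(15−14)−0=1

b_3=1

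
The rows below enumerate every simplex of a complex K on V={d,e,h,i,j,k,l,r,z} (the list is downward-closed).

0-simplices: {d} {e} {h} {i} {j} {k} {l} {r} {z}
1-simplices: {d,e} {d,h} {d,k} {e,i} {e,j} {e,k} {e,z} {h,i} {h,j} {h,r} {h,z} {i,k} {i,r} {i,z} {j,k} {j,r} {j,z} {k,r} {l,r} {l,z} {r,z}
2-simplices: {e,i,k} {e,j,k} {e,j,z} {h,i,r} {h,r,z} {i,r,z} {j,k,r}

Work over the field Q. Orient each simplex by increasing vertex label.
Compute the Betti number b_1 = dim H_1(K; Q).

b_1=6

n_0=9 n_1=21 n_2=7  [Q]
∂1: piv[de,dh,dk,ei,ej,ez,hr,lr] rk=8  ker:ek,hi,hj,hz,ik,ir,iz,jk,jr,jz,kr,lz,rz
∂2: piv[eik,ejk,ejz,hir,hrz,irz,jkr] rk=7
b_1=(21−8)−7=6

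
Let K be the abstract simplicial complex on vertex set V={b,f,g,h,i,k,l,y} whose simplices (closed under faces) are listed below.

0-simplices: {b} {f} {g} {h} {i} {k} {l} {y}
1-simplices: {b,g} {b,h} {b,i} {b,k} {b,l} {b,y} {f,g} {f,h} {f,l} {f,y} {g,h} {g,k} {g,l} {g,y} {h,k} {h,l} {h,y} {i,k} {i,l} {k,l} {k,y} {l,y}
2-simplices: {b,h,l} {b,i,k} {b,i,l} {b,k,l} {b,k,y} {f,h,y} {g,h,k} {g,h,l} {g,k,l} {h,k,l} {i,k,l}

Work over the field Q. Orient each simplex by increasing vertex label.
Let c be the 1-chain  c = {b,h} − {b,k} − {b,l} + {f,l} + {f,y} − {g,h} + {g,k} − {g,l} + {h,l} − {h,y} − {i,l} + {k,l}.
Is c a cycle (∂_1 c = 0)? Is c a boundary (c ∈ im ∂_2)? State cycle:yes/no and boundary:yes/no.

cycle:no boundary:no

n_0=8 n_1=22 n_2=11  [Q]
∂1: piv[bg,bh,bi,bk,bl,by,fg] rk=7  ker:fh,fl,fy,gh,gk,gl,gy,hk,hl,hy,ik,il,kl,ky,ly
∂2: piv[bhl,bik,bil,bkl,bky,fhy,ghk,ghl,gkl] rk=9  ker:hkl,ikl
∂1c = {b} − 2·{f} + {g} + {i} − {k}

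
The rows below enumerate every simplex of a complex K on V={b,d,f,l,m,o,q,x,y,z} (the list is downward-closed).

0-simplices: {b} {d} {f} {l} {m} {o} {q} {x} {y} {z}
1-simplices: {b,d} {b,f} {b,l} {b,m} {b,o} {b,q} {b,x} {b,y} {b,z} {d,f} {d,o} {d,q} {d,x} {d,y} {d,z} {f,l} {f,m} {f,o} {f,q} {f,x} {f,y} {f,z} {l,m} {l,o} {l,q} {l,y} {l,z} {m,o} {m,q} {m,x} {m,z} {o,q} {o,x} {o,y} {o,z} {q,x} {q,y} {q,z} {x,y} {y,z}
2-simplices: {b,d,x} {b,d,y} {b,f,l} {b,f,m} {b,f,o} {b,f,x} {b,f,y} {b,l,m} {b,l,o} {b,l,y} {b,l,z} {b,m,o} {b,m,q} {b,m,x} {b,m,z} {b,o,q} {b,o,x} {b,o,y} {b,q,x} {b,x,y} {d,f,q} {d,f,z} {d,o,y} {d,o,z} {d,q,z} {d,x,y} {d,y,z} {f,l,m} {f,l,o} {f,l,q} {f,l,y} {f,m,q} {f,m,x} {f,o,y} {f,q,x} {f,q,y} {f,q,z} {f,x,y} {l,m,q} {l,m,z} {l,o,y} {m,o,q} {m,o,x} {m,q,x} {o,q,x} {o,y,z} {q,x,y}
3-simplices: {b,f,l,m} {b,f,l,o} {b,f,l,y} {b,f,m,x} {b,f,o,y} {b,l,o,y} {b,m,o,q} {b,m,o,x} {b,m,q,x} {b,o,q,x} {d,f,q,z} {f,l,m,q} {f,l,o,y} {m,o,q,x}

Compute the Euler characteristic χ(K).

n_0=10 n_1=40 n_2=47 n_3=14
χ=+10−40+47−14=3

χ(K)=3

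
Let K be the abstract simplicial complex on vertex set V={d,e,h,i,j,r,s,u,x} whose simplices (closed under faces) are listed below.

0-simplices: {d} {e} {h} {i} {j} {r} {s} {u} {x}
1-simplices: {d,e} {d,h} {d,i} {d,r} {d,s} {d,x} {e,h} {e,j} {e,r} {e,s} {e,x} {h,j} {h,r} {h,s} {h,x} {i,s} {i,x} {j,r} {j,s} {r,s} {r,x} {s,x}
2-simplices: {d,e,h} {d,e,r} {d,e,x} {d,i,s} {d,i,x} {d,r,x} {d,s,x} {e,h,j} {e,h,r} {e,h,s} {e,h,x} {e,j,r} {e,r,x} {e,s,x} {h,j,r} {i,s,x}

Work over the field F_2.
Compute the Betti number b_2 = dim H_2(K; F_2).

b_2=3

n_0=9 n_1=22 n_2=16  [Z2]
∂1: piv[de,dh,di,dr,ds,dx,ej] rk=7  ker:eh,er,es,ex,hj,hr,hs,hx,is,ix,jr,js,rs,rx,sx
∂2: piv[deh,der,dex,dis,dix,drx,dsx,ehj,ehr,ehs,ehx,ejr,esx] rk=13  ker:erx,hjr,isx
b_2=(16−13)−0=3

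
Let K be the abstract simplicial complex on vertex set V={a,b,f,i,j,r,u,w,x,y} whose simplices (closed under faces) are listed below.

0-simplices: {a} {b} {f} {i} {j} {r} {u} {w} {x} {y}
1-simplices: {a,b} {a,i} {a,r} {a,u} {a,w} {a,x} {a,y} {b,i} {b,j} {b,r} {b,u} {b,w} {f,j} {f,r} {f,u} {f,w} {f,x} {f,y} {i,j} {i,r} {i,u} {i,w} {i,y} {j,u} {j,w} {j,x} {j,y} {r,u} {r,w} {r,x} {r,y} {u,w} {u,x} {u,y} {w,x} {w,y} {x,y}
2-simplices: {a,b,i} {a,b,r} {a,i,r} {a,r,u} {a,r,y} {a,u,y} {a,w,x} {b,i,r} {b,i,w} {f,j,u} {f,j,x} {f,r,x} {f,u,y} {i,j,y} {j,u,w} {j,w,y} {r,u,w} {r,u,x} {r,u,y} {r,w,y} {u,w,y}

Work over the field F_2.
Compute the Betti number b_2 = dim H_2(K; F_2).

b_2=3

n_0=10 n_1=37 n_2=21  [Z2]
∂1: piv[ab,ai,ar,au,aw,ax,ay,bj,fj] rk=9  ker:bi,br,bu,bw,fr,fu,fw,fx,fy,ij,ir,iu,iw,iy,ju,jw,jx,jy,ru,rw,rx,ry,uw,ux,uy,wx,wy,xy
∂2: piv[abi,abr,air,aru,ary,auy,awx,biw,fju,fjx,frx,fuy,ijy,juw,jwy,ruw,rux,rwy] rk=18  ker:bir,ruy,uwy
b_2=(21−18)−0=3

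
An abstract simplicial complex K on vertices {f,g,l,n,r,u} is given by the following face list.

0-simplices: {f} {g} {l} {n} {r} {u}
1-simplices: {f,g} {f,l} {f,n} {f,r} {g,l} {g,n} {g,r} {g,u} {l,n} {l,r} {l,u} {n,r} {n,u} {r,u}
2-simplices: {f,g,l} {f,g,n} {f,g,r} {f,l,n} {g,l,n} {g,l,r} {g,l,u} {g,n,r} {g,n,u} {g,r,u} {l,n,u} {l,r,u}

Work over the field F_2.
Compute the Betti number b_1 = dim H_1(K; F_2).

n_0=6 n_1=14 n_2=12  [Z2]
∂1: piv[fg,fl,fn,fr,gu] rk=5  ker:gl,gn,gr,ln,lr,lu,nr,nu,ru
∂2: piv[fgl,fgn,fgr,fln,glr,glu,gnr,gnu,gru] rk=9  ker:gln,lnu,lru
b_1=(14−5)−9=0

b_1=0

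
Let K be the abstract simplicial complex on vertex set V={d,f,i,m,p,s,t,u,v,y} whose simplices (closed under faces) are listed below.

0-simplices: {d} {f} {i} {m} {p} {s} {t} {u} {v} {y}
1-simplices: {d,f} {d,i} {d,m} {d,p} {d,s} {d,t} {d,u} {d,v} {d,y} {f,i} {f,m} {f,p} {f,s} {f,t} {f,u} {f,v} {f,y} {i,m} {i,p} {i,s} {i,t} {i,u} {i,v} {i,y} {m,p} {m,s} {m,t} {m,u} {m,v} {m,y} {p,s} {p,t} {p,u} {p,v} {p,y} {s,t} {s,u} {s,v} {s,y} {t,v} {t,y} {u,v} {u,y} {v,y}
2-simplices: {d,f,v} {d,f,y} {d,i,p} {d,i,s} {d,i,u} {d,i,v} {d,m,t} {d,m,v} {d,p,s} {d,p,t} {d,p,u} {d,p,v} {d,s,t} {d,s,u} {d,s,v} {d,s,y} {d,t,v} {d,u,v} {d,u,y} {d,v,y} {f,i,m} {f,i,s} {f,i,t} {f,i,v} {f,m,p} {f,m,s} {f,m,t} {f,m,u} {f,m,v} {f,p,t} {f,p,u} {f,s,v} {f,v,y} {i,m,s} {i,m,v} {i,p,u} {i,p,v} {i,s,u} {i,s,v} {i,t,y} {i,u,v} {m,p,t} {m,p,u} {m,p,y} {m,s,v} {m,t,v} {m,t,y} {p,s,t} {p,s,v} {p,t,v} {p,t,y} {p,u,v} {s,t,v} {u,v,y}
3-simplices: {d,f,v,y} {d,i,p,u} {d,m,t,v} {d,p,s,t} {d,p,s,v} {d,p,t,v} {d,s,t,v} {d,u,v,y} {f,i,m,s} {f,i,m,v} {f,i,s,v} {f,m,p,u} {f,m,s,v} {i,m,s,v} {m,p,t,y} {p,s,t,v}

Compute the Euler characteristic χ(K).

n_0=10 n_1=44 n_2=54 n_3=16
χ=+10−44+54−16=4

χ(K)=4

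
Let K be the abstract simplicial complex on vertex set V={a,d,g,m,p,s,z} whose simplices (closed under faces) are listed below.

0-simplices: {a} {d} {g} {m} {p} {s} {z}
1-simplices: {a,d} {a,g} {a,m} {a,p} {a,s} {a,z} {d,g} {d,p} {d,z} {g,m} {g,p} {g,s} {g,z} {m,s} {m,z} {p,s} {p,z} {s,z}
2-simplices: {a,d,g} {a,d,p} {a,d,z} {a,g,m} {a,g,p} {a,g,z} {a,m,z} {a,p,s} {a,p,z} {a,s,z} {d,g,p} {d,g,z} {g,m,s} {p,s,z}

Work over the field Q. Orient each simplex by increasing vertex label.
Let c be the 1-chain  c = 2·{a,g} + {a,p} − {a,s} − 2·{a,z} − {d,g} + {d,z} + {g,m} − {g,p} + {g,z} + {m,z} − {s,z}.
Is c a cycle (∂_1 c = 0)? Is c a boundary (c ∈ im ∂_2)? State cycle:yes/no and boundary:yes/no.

n_0=7 n_1=18 n_2=14  [Q]
∂1: piv[ad,ag,am,ap,as,az] rk=6  ker:dg,dp,dz,gm,gp,gs,gz,ms,mz,ps,pz,sz
∂2: piv[adg,adp,adz,agm,agp,agz,amz,aps,apz,asz,gms] rk=11  ker:dgp,dgz,psz
∂1c = 0
c vs im∂2: reduces to 0 ⇒ boundary

cycle:yes boundary:yes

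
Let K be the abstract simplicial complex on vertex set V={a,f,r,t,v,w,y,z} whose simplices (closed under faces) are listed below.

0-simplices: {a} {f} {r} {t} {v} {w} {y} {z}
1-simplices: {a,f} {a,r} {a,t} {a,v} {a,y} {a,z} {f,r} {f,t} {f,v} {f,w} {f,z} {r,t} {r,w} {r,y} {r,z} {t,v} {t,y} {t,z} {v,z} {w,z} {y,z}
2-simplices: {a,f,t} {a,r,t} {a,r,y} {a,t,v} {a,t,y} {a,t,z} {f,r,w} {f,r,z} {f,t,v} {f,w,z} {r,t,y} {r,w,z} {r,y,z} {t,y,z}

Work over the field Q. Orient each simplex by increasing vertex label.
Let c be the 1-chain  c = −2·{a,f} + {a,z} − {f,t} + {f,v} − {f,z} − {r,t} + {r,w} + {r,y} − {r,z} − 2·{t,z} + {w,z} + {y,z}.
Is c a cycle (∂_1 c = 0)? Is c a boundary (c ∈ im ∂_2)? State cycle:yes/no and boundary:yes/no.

n_0=8 n_1=21 n_2=14  [Q]
∂1: piv[af,ar,at,av,ay,az,fw] rk=7  ker:fr,ft,fv,fz,rt,rw,ry,rz,tv,ty,tz,vz,wz,yz
∂2: piv[aft,art,ary,atv,aty,atz,frw,frz,ftv,fwz,ryz,tyz] rk=12  ker:rty,rwz
∂1c = {a} − {f} + {v} − {z}

cycle:no boundary:no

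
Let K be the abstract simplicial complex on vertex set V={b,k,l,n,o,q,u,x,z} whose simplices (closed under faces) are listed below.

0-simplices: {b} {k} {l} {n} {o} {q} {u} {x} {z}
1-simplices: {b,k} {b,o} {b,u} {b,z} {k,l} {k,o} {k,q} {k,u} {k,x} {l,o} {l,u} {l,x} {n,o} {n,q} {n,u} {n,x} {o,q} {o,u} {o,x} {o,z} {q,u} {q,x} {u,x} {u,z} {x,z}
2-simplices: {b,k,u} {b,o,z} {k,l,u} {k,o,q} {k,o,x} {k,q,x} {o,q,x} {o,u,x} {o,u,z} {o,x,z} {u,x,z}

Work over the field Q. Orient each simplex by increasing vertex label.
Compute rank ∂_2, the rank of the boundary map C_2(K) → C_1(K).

rank∂_2=9

n_0=9 n_1=25 n_2=11  [Q]
∂1: piv[bk,bo,bu,bz,kl,kq,kx,no] rk=8  ker:ko,ku,lo,lu,lx,nq,nu,nx,oq,ou,ox,oz,qu,qx,ux,uz,xz
∂2: piv[bku,boz,klu,koq,kox,kqx,oux,ouz,oxz] rk=9  ker:oqx,uxz
rk∂_2=9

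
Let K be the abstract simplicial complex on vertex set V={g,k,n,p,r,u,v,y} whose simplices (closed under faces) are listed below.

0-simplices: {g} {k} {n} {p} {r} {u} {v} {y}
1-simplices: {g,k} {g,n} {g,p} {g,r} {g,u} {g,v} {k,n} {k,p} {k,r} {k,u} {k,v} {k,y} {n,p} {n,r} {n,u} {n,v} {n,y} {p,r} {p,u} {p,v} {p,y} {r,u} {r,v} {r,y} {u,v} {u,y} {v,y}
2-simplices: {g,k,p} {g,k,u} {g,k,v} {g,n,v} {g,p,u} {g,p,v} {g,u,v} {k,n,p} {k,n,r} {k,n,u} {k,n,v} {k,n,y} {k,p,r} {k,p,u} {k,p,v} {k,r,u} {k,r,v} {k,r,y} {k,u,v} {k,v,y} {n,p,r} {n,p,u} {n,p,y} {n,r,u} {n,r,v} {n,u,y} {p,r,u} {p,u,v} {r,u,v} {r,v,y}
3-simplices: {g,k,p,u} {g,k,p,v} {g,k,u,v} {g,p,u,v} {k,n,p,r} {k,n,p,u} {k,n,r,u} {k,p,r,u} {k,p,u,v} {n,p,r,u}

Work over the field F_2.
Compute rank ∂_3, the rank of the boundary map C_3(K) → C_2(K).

rank∂_3=8

n_0=8 n_1=27 n_2=30 n_3=10  [Z2]
∂1: piv[gk,gn,gp,gr,gu,gv,ky] rk=7  ker:kn,kp,kr,ku,kv,np,nr,nu,nv,ny,pr,pu,pv,py,ru,rv,ry,uv,uy,vy
∂2: piv[gkp,gku,gkv,gnv,gpu,gpv,guv,knp,knr,knu,knv,kny,kpr,kru,krv,kry,kvy,npy,nuy] rk=19  ker:kpu,kpv,kuv,npr,npu,nru,nrv,pru,puv,ruv,rvy
∂3: piv[gkpu,gkpv,gkuv,gpuv,knpr,knpu,knru,kpru] rk=8  ker:kpuv,npru
rk∂_3=8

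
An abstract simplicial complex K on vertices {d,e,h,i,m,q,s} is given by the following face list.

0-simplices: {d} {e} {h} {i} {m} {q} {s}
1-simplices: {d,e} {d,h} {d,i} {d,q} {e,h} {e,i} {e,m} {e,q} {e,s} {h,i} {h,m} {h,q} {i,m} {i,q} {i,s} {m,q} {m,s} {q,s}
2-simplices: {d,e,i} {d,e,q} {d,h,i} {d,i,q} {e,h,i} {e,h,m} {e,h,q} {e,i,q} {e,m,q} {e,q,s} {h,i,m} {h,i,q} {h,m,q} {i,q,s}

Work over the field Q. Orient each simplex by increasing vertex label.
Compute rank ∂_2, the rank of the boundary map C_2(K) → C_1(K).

rank∂_2=11

n_0=7 n_1=18 n_2=14  [Q]
∂1: piv[de,dh,di,dq,em,es] rk=6  ker:eh,ei,eq,hi,hm,hq,im,iq,is,mq,ms,qs
∂2: piv[dei,deq,dhi,diq,ehi,ehm,ehq,emq,eqs,him,iqs] rk=11  ker:eiq,hiq,hmq
rk∂_2=11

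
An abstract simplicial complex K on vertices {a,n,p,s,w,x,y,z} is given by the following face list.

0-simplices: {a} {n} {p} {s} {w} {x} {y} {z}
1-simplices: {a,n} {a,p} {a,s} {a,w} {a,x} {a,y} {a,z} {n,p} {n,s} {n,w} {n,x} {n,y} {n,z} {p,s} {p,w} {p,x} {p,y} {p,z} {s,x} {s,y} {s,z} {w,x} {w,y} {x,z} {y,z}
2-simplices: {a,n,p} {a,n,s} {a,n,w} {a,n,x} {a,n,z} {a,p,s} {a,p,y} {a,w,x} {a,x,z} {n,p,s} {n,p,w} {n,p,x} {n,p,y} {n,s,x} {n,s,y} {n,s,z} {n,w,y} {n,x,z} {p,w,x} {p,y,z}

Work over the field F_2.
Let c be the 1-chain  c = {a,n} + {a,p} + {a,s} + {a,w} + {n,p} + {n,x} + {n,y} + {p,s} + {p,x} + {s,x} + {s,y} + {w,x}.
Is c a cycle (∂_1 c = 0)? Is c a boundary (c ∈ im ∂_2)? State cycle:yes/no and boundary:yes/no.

n_0=8 n_1=25 n_2=20  [Z2]
∂1: piv[an,ap,as,aw,ax,ay,az] rk=7  ker:np,ns,nw,nx,ny,nz,ps,pw,px,py,pz,sx,sy,sz,wx,wy,xz,yz
∂2: piv[anp,ans,anw,anx,anz,aps,apy,awx,axz,npw,npx,npy,nsx,nsy,nsz,nwy,pyz] rk=17  ker:nps,nxz,pwx
∂1c = 0
c vs im∂2: reduces to 0 ⇒ boundary

cycle:yes boundary:yes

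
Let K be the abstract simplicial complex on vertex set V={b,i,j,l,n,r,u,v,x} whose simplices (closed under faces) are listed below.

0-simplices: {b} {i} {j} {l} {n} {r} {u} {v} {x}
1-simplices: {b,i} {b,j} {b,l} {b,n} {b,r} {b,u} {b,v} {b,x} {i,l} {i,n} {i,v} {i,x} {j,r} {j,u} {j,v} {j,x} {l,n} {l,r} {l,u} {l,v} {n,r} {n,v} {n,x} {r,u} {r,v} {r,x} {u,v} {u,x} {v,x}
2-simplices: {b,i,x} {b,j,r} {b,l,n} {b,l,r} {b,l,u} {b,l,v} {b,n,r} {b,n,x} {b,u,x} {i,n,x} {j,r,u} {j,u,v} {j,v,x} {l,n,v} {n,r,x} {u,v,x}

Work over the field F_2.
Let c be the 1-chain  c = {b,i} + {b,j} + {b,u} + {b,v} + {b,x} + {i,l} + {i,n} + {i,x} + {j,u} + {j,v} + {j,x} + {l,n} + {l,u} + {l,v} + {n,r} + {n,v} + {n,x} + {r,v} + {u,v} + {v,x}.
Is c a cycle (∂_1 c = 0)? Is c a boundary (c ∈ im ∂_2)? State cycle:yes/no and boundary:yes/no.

n_0=9 n_1=29 n_2=16  [Z2]
∂1: piv[bi,bj,bl,bn,br,bu,bv,bx] rk=8  ker:il,in,iv,ix,jr,ju,jv,jx,ln,lr,lu,lv,nr,nv,nx,ru,rv,rx,uv,ux,vx
∂2: piv[bix,bjr,bln,blr,blu,blv,bnr,bnx,bux,inx,jru,juv,jvx,lnv,nrx,uvx] rk=16
∂1c = {b} + {n} + {v} + {x}

cycle:no boundary:no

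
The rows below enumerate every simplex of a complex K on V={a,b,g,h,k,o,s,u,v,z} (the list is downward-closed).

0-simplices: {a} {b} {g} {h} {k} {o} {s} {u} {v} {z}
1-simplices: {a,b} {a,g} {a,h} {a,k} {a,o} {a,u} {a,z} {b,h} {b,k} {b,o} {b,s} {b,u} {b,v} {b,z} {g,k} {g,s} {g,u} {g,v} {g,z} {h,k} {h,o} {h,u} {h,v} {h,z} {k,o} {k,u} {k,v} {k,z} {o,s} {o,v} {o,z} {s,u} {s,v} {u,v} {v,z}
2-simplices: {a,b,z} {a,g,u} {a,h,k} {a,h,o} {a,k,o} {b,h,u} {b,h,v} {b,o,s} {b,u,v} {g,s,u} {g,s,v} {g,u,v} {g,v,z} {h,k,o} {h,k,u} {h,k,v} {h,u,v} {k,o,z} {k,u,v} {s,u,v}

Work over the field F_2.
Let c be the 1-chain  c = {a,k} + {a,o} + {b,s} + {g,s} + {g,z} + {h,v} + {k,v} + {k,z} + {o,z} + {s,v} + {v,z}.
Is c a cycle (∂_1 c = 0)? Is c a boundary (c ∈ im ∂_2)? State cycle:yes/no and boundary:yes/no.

n_0=10 n_1=35 n_2=20  [Z2]
∂1: piv[ab,ag,ah,ak,ao,au,az,bs,bv] rk=9  ker:bh,bk,bo,bu,bz,gk,gs,gu,gv,gz,hk,ho,hu,hv,hz,ko,ku,kv,kz,os,ov,oz,su,sv,uv,vz
∂2: piv[abz,agu,ahk,aho,ako,bhu,bhv,bos,buv,gsu,gsv,guv,gvz,hku,hkv,koz] rk=16  ker:hko,huv,kuv,suv
∂1c = {b} + {h} + {k} + {s}

cycle:no boundary:no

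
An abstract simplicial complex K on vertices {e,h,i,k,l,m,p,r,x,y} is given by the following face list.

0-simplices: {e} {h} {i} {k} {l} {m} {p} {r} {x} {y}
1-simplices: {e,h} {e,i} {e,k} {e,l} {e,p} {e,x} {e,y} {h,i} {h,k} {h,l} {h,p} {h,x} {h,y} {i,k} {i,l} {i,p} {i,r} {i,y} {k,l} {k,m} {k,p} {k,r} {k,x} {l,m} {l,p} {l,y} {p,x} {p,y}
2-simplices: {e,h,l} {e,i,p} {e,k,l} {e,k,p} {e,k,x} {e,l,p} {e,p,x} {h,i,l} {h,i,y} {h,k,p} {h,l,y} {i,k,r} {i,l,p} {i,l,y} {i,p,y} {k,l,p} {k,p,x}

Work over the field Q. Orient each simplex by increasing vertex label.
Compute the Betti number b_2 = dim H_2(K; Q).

n_0=10 n_1=28 n_2=17  [Q]
∂1: piv[eh,ei,ek,el,ep,ex,ey,ir,km] rk=9  ker:hi,hk,hl,hp,hx,hy,ik,il,ip,iy,kl,kp,kr,kx,lm,lp,ly,px,py
∂2: piv[ehl,eip,ekl,ekp,ekx,elp,epx,hil,hiy,hkp,hly,ikr,ilp,ipy] rk=14  ker:ily,klp,kpx
b_2=(17−14)−0=3

b_2=3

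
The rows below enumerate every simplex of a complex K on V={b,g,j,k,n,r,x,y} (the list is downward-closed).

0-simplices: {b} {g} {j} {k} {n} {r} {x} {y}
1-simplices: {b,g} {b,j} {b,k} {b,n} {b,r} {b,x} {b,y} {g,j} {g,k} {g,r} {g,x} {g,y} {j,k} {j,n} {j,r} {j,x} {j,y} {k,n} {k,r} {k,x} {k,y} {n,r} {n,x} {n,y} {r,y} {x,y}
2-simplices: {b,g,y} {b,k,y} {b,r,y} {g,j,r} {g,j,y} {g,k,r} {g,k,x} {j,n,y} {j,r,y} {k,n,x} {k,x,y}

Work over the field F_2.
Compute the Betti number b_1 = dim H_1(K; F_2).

n_0=8 n_1=26 n_2=11  [Z2]
∂1: piv[bg,bj,bk,bn,br,bx,by] rk=7  ker:gj,gk,gr,gx,gy,jk,jn,jr,jx,jy,kn,kr,kx,ky,nr,nx,ny,ry,xy
∂2: piv[bgy,bky,bry,gjr,gjy,gkr,gkx,jny,jry,knx,kxy] rk=11
b_1=(26−7)−11=8

b_1=8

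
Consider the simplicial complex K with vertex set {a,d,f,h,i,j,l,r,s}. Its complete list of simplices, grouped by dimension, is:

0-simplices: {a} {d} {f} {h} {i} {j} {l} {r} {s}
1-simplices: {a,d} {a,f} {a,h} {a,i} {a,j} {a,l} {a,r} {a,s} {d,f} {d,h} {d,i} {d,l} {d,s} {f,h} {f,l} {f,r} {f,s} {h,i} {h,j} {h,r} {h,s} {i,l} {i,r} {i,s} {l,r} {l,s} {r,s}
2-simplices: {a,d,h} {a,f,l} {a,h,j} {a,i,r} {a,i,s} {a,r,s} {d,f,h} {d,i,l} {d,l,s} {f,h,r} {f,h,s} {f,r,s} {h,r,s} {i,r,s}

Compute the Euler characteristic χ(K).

n_0=9 n_1=27 n_2=14
χ=+9−27+14=-4

χ(K)=-4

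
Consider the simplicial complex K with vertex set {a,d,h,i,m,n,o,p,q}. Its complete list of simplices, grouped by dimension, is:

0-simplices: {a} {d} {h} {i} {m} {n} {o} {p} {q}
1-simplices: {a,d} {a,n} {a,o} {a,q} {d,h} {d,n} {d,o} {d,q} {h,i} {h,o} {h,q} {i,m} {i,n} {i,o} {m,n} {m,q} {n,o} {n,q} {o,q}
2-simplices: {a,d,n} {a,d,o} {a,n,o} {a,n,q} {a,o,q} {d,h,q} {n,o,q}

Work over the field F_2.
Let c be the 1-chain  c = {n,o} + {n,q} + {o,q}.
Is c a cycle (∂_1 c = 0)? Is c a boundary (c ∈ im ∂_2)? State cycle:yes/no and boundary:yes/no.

cycle:yes boundary:yes

n_0=9 n_1=19 n_2=7  [Z2]
∂1: piv[ad,an,ao,aq,dh,hi,im] rk=7  ker:dn,do,dq,ho,hq,in,io,mn,mq,no,nq,oq
∂2: piv[adn,ado,ano,anq,aoq,dhq] rk=6  ker:noq
∂1c = 0
c vs im∂2: reduces to 0 ⇒ boundary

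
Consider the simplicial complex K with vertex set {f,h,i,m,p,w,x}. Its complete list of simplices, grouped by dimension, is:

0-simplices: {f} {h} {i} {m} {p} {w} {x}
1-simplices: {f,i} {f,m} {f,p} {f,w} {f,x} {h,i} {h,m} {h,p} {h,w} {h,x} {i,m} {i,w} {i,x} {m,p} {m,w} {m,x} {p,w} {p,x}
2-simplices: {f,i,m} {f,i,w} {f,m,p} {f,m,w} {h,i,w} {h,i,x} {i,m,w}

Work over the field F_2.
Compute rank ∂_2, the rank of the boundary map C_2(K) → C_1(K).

n_0=7 n_1=18 n_2=7  [Z2]
∂1: piv[fi,fm,fp,fw,fx,hi] rk=6  ker:hm,hp,hw,hx,im,iw,ix,mp,mw,mx,pw,px
∂2: piv[fim,fiw,fmp,fmw,hiw,hix] rk=6  ker:imw
rk∂_2=6

rank∂_2=6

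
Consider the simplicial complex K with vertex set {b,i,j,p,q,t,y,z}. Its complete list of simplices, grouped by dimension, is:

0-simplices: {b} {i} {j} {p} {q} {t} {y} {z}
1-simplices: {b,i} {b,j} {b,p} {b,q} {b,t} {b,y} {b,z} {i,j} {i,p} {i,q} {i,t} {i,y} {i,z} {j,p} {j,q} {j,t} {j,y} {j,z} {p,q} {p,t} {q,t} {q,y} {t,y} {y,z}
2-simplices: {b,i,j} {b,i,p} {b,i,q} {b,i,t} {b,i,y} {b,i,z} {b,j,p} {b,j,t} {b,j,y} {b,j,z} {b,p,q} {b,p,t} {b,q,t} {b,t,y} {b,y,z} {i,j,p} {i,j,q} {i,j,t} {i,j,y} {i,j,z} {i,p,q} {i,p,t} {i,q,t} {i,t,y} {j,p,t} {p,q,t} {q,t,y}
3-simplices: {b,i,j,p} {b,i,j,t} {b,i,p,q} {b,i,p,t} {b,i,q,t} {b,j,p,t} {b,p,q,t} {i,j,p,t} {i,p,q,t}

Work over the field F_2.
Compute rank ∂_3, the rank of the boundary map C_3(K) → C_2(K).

rank∂_3=7

n_0=8 n_1=24 n_2=27 n_3=9  [Z2]
∂1: piv[bi,bj,bp,bq,bt,by,bz] rk=7  ker:ij,ip,iq,it,iy,iz,jp,jq,jt,jy,jz,pq,pt,qt,qy,ty,yz
∂2: piv[bij,bip,biq,bit,biy,biz,bjp,bjt,bjy,bjz,bpq,bpt,bqt,bty,byz,ijq,qty] rk=17  ker:ijp,ijt,ijy,ijz,ipq,ipt,iqt,ity,jpt,pqt
∂3: piv[bijp,bijt,bipq,bipt,biqt,bjpt,bpqt] rk=7  ker:ijpt,ipqt
rk∂_3=7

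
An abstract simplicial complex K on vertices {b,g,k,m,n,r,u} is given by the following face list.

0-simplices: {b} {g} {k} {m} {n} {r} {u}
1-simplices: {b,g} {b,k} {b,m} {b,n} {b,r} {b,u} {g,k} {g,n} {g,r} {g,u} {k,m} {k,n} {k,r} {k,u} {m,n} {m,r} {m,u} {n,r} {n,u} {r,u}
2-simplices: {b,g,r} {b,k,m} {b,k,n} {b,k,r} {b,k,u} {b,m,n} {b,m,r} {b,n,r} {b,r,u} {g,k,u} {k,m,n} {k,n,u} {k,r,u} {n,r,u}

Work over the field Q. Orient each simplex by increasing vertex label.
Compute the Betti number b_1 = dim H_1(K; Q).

b_1=3

n_0=7 n_1=20 n_2=14  [Q]
∂1: piv[bg,bk,bm,bn,br,bu] rk=6  ker:gk,gn,gr,gu,km,kn,kr,ku,mn,mr,mu,nr,nu,ru
∂2: piv[bgr,bkm,bkn,bkr,bku,bmn,bmr,bnr,bru,gku,knu] rk=11  ker:kmn,kru,nru
b_1=(20−6)−11=3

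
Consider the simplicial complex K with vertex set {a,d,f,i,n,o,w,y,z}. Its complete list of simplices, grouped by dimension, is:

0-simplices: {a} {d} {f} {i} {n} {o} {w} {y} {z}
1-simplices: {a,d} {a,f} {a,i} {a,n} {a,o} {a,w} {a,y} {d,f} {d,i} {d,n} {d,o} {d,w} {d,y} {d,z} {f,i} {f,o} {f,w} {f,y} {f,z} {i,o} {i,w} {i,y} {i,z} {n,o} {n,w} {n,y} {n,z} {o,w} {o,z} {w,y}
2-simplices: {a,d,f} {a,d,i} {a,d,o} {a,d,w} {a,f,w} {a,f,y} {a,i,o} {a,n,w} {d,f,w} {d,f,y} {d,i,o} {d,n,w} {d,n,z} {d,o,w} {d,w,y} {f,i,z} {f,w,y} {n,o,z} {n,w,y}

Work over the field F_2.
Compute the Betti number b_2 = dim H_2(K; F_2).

b_2=3

n_0=9 n_1=30 n_2=19  [Z2]
∂1: piv[ad,af,ai,an,ao,aw,ay,dz] rk=8  ker:df,di,dn,do,dw,dy,fi,fo,fw,fy,fz,io,iw,iy,iz,no,nw,ny,nz,ow,oz,wy
∂2: piv[adf,adi,ado,adw,afw,afy,aio,anw,dfy,dnw,dnz,dow,dwy,fiz,noz,nwy] rk=16  ker:dfw,dio,fwy
b_2=(19−16)−0=3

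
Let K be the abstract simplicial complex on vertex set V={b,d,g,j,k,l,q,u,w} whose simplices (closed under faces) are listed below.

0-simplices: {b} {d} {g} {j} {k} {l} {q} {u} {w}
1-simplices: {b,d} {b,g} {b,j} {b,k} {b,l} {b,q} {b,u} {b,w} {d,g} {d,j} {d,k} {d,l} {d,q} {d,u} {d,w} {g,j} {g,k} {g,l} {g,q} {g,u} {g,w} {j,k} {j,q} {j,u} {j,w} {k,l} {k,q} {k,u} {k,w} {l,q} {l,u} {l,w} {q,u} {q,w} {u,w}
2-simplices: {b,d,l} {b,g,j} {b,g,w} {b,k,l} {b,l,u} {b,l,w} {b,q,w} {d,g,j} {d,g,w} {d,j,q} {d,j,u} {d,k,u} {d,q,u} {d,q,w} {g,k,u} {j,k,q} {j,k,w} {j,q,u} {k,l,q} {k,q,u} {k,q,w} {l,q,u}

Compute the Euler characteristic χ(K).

χ(K)=-4

n_0=9 n_1=35 n_2=22
χ=+9−35+22=-4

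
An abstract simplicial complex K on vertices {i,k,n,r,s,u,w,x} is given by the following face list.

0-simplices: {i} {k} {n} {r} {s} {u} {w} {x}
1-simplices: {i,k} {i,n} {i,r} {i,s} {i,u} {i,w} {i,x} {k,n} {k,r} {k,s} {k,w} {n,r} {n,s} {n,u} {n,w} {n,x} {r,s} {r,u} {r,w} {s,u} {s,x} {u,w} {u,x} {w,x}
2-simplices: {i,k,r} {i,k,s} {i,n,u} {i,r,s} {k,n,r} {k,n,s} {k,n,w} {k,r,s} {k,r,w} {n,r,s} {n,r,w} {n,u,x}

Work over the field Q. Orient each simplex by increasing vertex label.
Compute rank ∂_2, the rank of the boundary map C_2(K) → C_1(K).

rank∂_2=9

n_0=8 n_1=24 n_2=12  [Q]
∂1: piv[ik,in,ir,is,iu,iw,ix] rk=7  ker:kn,kr,ks,kw,nr,ns,nu,nw,nx,rs,ru,rw,su,sx,uw,ux,wx
∂2: piv[ikr,iks,inu,irs,knr,kns,knw,krw,nux] rk=9  ker:krs,nrs,nrw
rk∂_2=9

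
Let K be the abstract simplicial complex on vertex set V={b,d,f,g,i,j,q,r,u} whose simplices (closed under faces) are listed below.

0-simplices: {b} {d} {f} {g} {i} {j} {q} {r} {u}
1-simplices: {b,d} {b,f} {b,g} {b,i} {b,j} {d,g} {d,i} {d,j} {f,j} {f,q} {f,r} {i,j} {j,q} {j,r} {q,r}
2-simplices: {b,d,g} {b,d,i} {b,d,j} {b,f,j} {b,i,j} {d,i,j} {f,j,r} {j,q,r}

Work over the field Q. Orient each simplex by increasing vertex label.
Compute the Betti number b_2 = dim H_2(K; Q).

b_2=1

n_0=9 n_1=15 n_2=8  [Q]
∂1: piv[bd,bf,bg,bi,bj,fq,fr] rk=7  ker:dg,di,dj,fj,ij,jq,jr,qr
∂2: piv[bdg,bdi,bdj,bfj,bij,fjr,jqr] rk=7  ker:dij
b_2=(8−7)−0=1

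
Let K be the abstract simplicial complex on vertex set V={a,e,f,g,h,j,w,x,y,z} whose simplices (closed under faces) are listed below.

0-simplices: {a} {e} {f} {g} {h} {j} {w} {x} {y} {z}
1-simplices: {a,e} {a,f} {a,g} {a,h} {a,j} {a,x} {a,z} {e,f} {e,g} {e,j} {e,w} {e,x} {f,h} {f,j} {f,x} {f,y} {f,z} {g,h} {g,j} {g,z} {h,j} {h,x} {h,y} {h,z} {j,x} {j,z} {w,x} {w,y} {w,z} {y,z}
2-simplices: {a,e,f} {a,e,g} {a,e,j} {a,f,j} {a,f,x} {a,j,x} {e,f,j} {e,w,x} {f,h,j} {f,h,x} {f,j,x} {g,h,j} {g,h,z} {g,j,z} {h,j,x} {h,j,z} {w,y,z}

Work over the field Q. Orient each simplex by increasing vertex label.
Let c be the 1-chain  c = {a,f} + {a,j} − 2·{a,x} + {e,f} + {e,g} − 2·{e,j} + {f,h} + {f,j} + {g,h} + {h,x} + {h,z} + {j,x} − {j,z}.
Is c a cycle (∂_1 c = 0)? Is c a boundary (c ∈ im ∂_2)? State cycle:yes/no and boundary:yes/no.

cycle:yes boundary:no

n_0=10 n_1=30 n_2=17  [Q]
∂1: piv[ae,af,ag,ah,aj,ax,az,ew,fy] rk=9  ker:ef,eg,ej,ex,fh,fj,fx,fz,gh,gj,gz,hj,hx,hy,hz,jx,jz,wx,wy,wz,yz
∂2: piv[aef,aeg,aej,afj,afx,ajx,ewx,fhj,fhx,ghj,ghz,gjz,wyz] rk=13  ker:efj,fjx,hjx,hjz
∂1c = 0
c vs im∂2: residual ≠ 0 ⇒ not boundary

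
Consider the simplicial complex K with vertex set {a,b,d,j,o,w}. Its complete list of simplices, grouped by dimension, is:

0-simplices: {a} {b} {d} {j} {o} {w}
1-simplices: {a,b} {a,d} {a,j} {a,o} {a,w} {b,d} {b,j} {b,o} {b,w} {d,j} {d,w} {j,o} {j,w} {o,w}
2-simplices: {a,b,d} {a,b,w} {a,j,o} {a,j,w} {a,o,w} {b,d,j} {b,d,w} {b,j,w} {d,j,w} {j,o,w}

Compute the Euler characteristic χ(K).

n_0=6 n_1=14 n_2=10
χ=+6−14+10=2

χ(K)=2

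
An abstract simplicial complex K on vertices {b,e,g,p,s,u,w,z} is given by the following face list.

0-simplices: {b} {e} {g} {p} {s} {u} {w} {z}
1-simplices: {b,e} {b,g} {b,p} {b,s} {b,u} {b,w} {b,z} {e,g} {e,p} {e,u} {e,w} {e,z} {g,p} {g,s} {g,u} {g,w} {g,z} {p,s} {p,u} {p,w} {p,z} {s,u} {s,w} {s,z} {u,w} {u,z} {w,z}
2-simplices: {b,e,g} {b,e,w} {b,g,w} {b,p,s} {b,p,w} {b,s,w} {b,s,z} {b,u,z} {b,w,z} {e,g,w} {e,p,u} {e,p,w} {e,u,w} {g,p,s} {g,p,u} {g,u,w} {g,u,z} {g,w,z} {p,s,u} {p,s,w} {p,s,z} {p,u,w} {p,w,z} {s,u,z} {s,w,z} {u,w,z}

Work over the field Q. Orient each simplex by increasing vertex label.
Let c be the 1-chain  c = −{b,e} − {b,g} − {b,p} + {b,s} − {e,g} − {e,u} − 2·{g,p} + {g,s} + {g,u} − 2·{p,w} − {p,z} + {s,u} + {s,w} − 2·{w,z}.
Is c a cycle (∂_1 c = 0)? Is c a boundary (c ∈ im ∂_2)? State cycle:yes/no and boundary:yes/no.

n_0=8 n_1=27 n_2=26  [Q]
∂1: piv[be,bg,bp,bs,bu,bw,bz] rk=7  ker:eg,ep,eu,ew,ez,gp,gs,gu,gw,gz,ps,pu,pw,pz,su,sw,sz,uw,uz,wz
∂2: piv[beg,bew,bgw,bps,bpw,bsw,bsz,buz,bwz,epu,epw,euw,gps,gpu,guw,guz,gwz,psu,psz] rk=19  ker:egw,psw,puw,pwz,suz,swz,uwz
∂1c = 2·{b} + {e} − 2·{g} + {u} + {w} − 3·{z}

cycle:no boundary:no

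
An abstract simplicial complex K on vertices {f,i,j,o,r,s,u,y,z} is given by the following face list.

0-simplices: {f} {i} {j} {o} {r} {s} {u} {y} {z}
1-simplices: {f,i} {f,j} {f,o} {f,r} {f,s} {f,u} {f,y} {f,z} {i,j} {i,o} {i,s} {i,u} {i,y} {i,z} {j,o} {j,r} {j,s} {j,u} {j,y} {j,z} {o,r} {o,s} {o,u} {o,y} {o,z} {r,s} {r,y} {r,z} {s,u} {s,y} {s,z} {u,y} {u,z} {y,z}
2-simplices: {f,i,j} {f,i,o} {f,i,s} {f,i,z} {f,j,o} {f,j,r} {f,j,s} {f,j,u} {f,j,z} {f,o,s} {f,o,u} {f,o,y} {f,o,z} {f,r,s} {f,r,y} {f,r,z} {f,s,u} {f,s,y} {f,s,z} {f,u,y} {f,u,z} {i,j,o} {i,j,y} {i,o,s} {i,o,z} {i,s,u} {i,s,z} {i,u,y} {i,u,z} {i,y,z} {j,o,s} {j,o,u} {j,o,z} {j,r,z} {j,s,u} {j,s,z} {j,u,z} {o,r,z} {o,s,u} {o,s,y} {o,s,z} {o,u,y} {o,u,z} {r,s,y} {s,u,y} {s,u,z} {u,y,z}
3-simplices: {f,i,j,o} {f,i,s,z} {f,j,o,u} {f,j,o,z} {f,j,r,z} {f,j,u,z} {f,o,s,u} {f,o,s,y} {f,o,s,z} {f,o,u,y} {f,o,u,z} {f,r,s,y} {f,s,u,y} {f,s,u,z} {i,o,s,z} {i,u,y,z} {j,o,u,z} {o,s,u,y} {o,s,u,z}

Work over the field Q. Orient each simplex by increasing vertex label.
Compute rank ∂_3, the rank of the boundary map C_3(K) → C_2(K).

n_0=9 n_1=34 n_2=47 n_3=19  [Q]
∂1: piv[fi,fj,fo,fr,fs,fu,fy,fz] rk=8  ker:ij,io,is,iu,iy,iz,jo,jr,js,ju,jy,jz,or,os,ou,oy,oz,rs,ry,rz,su,sy,sz,uy,uz,yz
∂2: piv[fij,fio,fis,fiz,fjo,fjr,fjs,fju,fjz,fos,fou,foy,foz,frs,fry,frz,fsu,fsy,fsz,fuy,fuz,ijy,isu,iuy,iyz,orz] rk=26  ker:ijo,ios,ioz,isz,iuz,jos,jou,joz,jrz,jsu,jsz,juz,osu,osy,osz,ouy,ouz,rsy,suy,suz,uyz
∂3: piv[fijo,fisz,fjou,fjoz,fjrz,fjuz,fosu,fosy,fosz,fouy,fouz,frsy,fsuy,fsuz,iosz,iuyz] rk=16  ker:jouz,osuy,osuz
rk∂_3=16

rank∂_3=16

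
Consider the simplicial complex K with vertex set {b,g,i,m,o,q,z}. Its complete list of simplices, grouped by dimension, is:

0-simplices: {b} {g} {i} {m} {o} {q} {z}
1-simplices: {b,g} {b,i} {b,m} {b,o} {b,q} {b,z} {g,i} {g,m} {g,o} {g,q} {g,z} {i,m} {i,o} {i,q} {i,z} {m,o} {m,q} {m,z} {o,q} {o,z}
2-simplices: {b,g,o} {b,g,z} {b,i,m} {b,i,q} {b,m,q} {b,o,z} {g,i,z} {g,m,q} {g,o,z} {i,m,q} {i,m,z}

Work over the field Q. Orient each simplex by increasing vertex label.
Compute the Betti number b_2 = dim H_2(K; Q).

n_0=7 n_1=20 n_2=11  [Q]
∂1: piv[bg,bi,bm,bo,bq,bz] rk=6  ker:gi,gm,go,gq,gz,im,io,iq,iz,mo,mq,mz,oq,oz
∂2: piv[bgo,bgz,bim,biq,bmq,boz,giz,gmq,imz] rk=9  ker:goz,imq
b_2=(11−9)−0=2

b_2=2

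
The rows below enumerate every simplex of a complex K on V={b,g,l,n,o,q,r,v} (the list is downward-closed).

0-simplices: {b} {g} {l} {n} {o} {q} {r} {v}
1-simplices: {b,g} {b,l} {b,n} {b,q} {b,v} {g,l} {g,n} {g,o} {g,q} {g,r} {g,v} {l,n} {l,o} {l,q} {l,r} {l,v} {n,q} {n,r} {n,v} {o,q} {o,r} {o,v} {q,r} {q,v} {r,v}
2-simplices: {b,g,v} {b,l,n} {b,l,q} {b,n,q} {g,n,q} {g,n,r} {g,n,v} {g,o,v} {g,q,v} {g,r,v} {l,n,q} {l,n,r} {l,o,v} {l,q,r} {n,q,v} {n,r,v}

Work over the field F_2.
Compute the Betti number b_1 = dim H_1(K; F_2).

n_0=8 n_1=25 n_2=16  [Z2]
∂1: piv[bg,bl,bn,bq,bv,go,gr] rk=7  ker:gl,gn,gq,gv,ln,lo,lq,lr,lv,nq,nr,nv,oq,or,ov,qr,qv,rv
∂2: piv[bgv,bln,blq,bnq,gnq,gnr,gnv,gov,gqv,grv,lnr,lov,lqr] rk=13  ker:lnq,nqv,nrv
b_1=(25−7)−13=5

b_1=5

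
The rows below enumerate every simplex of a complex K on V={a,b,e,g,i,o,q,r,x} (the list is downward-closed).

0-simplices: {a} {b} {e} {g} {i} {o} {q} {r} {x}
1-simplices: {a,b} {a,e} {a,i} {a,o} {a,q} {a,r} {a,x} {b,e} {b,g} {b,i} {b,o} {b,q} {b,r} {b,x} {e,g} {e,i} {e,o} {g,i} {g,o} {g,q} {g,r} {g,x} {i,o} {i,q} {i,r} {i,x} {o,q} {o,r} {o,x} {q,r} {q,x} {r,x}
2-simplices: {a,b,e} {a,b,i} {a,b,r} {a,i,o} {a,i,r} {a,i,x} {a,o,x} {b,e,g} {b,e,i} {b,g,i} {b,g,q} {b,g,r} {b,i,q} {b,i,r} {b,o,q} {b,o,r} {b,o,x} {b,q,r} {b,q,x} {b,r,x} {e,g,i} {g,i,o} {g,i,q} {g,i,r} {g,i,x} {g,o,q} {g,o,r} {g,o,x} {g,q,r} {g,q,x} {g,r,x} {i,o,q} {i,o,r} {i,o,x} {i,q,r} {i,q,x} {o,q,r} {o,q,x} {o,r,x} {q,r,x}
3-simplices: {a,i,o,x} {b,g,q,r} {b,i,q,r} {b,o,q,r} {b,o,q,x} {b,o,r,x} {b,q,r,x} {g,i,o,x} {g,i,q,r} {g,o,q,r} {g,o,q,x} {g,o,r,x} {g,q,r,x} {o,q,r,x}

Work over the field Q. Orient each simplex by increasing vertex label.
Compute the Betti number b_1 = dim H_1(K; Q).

n_0=9 n_1=32 n_2=40 n_3=14  [Q]
∂1: piv[ab,ae,ai,ao,aq,ar,ax,bg] rk=8  ker:be,bi,bo,bq,br,bx,eg,ei,eo,gi,go,gq,gr,gx,io,iq,ir,ix,oq,or,ox,qr,qx,rx
∂2: piv[abe,abi,abr,aio,air,aix,aox,beg,bei,bgi,bgq,bgr,biq,boq,bor,box,bqr,bqx,brx,gio,gix,goq] rk=22  ker:bir,egi,giq,gir,gor,gox,gqr,gqx,grx,ioq,ior,iox,iqr,iqx,oqr,oqx,orx,qrx
∂3: piv[aiox,bgqr,biqr,boqr,boqx,borx,bqrx,giox,giqr,goqr,goqx,gorx] rk=12  ker:gqrx,oqrx
b_1=(32−8)−22=2

b_1=2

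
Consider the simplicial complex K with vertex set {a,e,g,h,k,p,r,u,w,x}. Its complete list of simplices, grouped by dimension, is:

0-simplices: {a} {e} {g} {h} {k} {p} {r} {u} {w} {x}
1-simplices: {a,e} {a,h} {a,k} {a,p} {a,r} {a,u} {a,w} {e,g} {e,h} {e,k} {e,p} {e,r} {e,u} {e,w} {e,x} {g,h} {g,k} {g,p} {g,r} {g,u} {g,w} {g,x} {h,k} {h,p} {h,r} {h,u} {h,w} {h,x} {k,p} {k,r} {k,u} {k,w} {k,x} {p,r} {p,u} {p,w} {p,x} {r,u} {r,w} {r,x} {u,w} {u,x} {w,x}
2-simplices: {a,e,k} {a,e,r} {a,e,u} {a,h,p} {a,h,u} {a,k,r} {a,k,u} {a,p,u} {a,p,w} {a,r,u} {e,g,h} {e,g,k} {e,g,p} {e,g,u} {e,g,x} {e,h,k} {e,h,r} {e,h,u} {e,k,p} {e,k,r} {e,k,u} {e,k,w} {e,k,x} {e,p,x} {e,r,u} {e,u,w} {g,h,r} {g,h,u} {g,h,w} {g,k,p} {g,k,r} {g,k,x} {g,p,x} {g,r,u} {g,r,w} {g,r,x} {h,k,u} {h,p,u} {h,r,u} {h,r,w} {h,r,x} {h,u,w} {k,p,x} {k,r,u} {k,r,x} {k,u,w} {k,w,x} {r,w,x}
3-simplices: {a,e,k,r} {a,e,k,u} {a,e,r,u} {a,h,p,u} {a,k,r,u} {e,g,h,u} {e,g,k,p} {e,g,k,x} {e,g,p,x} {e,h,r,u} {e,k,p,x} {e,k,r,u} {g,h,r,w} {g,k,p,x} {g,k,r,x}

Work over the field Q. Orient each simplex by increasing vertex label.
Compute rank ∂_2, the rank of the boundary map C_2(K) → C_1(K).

n_0=10 n_1=43 n_2=48 n_3=15  [Q]
∂1: piv[ae,ah,ak,ap,ar,au,aw,eg,ex] rk=9  ker:eh,ek,ep,er,eu,ew,gh,gk,gp,gr,gu,gw,gx,hk,hp,hr,hu,hw,hx,kp,kr,ku,kw,kx,pr,pu,pw,px,ru,rw,rx,uw,ux,wx
∂2: piv[aek,aer,aeu,ahp,ahu,akr,aku,apu,apw,aru,egh,egk,egp,egu,egx,ehk,ehr,ehu,ekp,ekw,ekx,epx,euw,ghr,ghw,grw,grx,hrx,huw,kwx] rk=30  ker:ekr,eku,eru,ghu,gkp,gkr,gkx,gpx,gru,hku,hpu,hru,hrw,kpx,kru,krx,kuw,rwx
∂3: piv[aekr,aeku,aeru,ahpu,akru,eghu,egkp,egkx,egpx,ehru,ekpx,ghrw,gkrx] rk=13  ker:ekru,gkpx
rk∂_2=30

rank∂_2=30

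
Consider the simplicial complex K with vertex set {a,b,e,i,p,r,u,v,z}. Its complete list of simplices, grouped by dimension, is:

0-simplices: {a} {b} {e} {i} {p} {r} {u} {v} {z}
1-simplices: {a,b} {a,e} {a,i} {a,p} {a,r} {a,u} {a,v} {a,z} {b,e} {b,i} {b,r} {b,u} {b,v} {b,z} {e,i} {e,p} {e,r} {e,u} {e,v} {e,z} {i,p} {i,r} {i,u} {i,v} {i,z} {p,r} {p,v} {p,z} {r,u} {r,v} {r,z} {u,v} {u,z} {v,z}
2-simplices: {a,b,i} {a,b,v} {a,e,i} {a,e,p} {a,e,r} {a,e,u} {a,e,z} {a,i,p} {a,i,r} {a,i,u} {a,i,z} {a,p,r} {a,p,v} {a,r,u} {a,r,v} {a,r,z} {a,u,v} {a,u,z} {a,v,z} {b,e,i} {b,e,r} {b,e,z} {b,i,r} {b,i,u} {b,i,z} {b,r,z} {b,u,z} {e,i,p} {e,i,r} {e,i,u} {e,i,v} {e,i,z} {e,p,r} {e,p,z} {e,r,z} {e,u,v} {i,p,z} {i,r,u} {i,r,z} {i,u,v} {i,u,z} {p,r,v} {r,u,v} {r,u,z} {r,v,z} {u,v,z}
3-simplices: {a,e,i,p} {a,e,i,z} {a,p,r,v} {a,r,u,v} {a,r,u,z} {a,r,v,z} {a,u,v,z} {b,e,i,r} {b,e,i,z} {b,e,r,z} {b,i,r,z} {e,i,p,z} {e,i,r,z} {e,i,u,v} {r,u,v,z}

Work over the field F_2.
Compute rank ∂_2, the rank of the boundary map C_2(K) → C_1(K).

rank∂_2=26

n_0=9 n_1=34 n_2=46 n_3=15  [Z2]
∂1: piv[ab,ae,ai,ap,ar,au,av,az] rk=8  ker:be,bi,br,bu,bv,bz,ei,ep,er,eu,ev,ez,ip,ir,iu,iv,iz,pr,pv,pz,ru,rv,rz,uv,uz,vz
∂2: piv[abi,abv,aei,aep,aer,aeu,aez,aip,air,aiu,aiz,apr,apv,aru,arv,arz,auv,auz,avz,bei,ber,bez,biu,eiv,epz,euv] rk=26  ker:bir,biz,brz,buz,eip,eir,eiu,eiz,epr,erz,ipz,iru,irz,iuv,iuz,prv,ruv,ruz,rvz,uvz
∂3: piv[aeip,aeiz,aprv,aruv,aruz,arvz,auvz,beir,beiz,berz,birz,eipz,eiuv] rk=13  ker:eirz,ruvz
rk∂_2=26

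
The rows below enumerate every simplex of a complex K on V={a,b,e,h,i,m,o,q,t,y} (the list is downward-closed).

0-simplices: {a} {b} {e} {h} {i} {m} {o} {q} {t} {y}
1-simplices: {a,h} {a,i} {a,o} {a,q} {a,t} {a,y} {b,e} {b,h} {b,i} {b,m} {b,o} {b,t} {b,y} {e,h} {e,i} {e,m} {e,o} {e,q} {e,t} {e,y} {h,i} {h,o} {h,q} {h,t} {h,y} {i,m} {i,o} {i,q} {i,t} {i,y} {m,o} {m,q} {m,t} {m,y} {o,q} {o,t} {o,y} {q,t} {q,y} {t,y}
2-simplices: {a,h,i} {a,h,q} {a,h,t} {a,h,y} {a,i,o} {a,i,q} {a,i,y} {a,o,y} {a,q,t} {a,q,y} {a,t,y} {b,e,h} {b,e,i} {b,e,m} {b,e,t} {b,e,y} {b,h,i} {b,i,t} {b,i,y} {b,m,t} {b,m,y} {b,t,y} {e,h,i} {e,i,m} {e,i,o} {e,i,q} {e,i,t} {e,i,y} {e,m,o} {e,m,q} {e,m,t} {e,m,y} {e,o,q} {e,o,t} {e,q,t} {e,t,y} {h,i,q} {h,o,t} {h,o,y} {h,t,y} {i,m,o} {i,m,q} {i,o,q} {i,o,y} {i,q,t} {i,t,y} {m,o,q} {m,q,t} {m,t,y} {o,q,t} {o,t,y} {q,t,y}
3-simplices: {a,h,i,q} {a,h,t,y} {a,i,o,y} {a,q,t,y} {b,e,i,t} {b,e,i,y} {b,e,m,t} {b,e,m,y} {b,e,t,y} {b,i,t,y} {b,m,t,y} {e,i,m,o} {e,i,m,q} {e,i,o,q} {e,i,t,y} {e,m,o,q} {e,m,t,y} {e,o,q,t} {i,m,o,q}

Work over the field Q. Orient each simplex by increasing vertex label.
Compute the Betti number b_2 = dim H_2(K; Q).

n_0=10 n_1=40 n_2=52 n_3=19  [Q]
∂1: piv[ah,ai,ao,aq,at,ay,be,bh,bm] rk=9  ker:bi,bo,bt,by,eh,ei,em,eo,eq,et,ey,hi,ho,hq,ht,hy,im,io,iq,it,iy,mo,mq,mt,my,oq,ot,oy,qt,qy,ty
∂2: piv[ahi,ahq,aht,ahy,aio,aiq,aiy,aoy,aqt,aqy,aty,beh,bei,bem,bet,bey,bhi,bit,biy,bmt,bmy,bty,eim,eio,eiq,emo,emq,eoq,eot,hot] rk=30  ker:ehi,eit,eiy,emt,emy,eqt,ety,hiq,hoy,hty,imo,imq,ioq,ioy,iqt,ity,moq,mqt,mty,oqt,oty,qty
∂3: piv[ahiq,ahty,aioy,aqty,beit,beiy,bemt,bemy,bety,bity,bmty,eimo,eimq,eioq,emoq,eoqt] rk=16  ker:eity,emty,imoq
b_2=(52−30)−16=6

b_2=6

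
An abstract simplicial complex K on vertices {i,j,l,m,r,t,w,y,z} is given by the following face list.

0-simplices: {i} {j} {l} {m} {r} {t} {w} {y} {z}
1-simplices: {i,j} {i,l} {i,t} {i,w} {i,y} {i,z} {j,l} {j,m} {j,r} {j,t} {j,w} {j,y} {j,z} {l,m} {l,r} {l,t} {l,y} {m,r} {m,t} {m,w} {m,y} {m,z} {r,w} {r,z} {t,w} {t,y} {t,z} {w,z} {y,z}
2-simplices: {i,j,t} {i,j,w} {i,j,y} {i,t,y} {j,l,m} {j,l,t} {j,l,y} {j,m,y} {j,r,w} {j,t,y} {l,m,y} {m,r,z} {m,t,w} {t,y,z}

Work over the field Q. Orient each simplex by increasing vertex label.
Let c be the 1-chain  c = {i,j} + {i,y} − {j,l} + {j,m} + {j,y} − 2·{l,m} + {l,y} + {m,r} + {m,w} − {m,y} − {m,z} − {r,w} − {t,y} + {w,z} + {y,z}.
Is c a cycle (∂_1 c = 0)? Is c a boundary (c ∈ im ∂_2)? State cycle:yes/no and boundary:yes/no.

n_0=9 n_1=29 n_2=14  [Q]
∂1: piv[ij,il,it,iw,iy,iz,jm,jr] rk=8  ker:jl,jt,jw,jy,jz,lm,lr,lt,ly,mr,mt,mw,my,mz,rw,rz,tw,ty,tz,wz,yz
∂2: piv[ijt,ijw,ijy,ity,jlm,jlt,jly,jmy,jrw,mrz,mtw,tyz] rk=12  ker:jty,lmy
∂1c = −2·{i} − {m} + 2·{r} + {t} − {w} + {z}

cycle:no boundary:no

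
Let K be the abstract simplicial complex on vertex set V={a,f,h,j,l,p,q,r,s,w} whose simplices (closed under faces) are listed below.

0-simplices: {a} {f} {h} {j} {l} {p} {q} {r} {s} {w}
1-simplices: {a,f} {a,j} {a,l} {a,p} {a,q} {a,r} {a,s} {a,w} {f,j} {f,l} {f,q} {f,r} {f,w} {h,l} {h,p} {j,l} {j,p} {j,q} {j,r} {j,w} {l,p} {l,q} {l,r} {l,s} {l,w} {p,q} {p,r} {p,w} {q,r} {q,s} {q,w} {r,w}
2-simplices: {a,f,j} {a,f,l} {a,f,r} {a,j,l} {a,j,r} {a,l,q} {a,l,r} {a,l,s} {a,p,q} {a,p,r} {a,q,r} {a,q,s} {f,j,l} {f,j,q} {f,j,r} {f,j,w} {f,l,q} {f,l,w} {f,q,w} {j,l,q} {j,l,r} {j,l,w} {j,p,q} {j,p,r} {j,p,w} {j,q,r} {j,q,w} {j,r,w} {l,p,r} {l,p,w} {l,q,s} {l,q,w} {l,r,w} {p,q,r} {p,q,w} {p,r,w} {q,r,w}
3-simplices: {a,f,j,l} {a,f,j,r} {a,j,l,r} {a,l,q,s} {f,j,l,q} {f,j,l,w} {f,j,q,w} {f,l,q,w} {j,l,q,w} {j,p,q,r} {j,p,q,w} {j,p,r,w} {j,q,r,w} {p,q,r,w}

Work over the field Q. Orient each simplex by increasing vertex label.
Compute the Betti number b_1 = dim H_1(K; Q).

n_0=10 n_1=32 n_2=37 n_3=14  [Q]
∂1: piv[af,aj,al,ap,aq,ar,as,aw,hl] rk=9  ker:fj,fl,fq,fr,fw,hp,jl,jp,jq,jr,jw,lp,lq,lr,ls,lw,pq,pr,pw,qr,qs,qw,rw
∂2: piv[afj,afl,afr,ajl,ajr,alq,alr,als,apq,apr,aqr,aqs,fjq,fjw,flq,flw,fqw,jpq,jpw,jrw,lpr] rk=21  ker:fjl,fjr,jlq,jlr,jlw,jpr,jqr,jqw,lpw,lqs,lqw,lrw,pqr,pqw,prw,qrw
∂3: piv[afjl,afjr,ajlr,alqs,fjlq,fjlw,fjqw,flqw,jpqr,jpqw,jprw,jqrw] rk=12  ker:jlqw,pqrw
b_1=(32−9)−21=2

b_1=2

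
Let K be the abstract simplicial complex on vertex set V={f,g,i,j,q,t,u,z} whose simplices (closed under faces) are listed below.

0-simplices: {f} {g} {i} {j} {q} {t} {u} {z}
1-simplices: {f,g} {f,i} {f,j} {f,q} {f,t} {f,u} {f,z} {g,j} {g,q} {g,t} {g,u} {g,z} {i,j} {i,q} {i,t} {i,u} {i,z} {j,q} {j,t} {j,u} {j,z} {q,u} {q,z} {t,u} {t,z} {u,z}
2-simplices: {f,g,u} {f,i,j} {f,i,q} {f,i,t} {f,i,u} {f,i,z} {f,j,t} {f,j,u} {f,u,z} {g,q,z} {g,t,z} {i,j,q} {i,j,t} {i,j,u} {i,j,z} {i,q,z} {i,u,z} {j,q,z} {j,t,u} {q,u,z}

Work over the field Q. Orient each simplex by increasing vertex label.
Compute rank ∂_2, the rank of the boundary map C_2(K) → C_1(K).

rank∂_2=16

n_0=8 n_1=26 n_2=20  [Q]
∂1: piv[fg,fi,fj,fq,ft,fu,fz] rk=7  ker:gj,gq,gt,gu,gz,ij,iq,it,iu,iz,jq,jt,ju,jz,qu,qz,tu,tz,uz
∂2: piv[fgu,fij,fiq,fit,fiu,fiz,fjt,fju,fuz,gqz,gtz,ijq,ijz,iqz,jtu,quz] rk=16  ker:ijt,iju,iuz,jqz
rk∂_2=16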